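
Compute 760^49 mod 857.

590

49 in binary is 110001, i.e. 49 = 32 + 16 + 1.
760^1 ≡ 760 (mod 857)
760^2 ≡ 760^2 = 577600 ≡ 839 (mod 857)
760^4 ≡ 839^2 = 703921 ≡ 324 (mod 857)
760^8 ≡ 324^2 = 104976 ≡ 422 (mod 857)
760^16 ≡ 422^2 = 178084 ≡ 685 (mod 857)
760^32 ≡ 685^2 = 469225 ≡ 446 (mod 857)
760^49 = 760^32 * 760^16 * 760^1 ≡ 446 * 685 * 760 (mod 857).
Accumulate the product:
446 * 685 = 305510 ≡ 418
418 * 760 = 317680 ≡ 590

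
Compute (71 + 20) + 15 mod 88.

71 + 20 = 91 ≡ 3 (mod 88)
3 + 15 = 18

18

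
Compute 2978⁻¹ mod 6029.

By the extended Euclidean algorithm:
6029 = 2*2978 + 73
2978 = 40*73 + 58
73 = 1*58 + 15
58 = 3*15 + 13
15 = 1*13 + 2
13 = 6*2 + 1
2 = 2*1 + 0
gcd(2978, 6029) = 1, so the inverse exists.
Back-substitute for 1:
1 = 1*13 − 6*2
  = −6*15 + 7*13
  = 7*58 − 27*15
  = −27*73 + 34*58
  = 34*2978 − 1387*73
  = −1387*6029 + 2808*2978
So 2978⁻¹ ≡ 2808 (mod 6029).

2808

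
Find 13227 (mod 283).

209

13227 = 46×283 + 209, so 13227 ≡ 209 (mod 283).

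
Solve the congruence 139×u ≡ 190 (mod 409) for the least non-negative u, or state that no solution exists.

378

gcd(139, 409) = 1, so a unique solution mod 409 exists.
139⁻¹ ≡ 256 (mod 409).
u ≡ 256×190 ≡ 378 (mod 409).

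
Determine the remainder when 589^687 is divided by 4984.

2437

Using repeated squaring:
687 in binary is 1010101111, i.e. 687 = 512 + 128 + 32 + 8 + 4 + 2 + 1.
589^1 ≡ 589 (mod 4984)
589^2 ≡ 589^2 = 346921 ≡ 3025 (mod 4984)
589^4 ≡ 3025^2 = 9150625 ≡ 1 (mod 4984)
589^8 ≡ 1^2 = 1 (mod 4984)
589^16 ≡ 1^2 = 1 (mod 4984)
589^32 ≡ 1^2 = 1 (mod 4984)
589^64 ≡ 1^2 = 1 (mod 4984)
589^128 ≡ 1^2 = 1 (mod 4984)
589^256 ≡ 1^2 = 1 (mod 4984)
589^512 ≡ 1^2 = 1 (mod 4984)
589^687 = 589^512 · 589^128 · 589^32 · 589^8 · 589^4 · 589^2 · 589^1 ≡ 1 · 1 · 1 · 1 · 1 · 3025 · 589 (mod 4984).
Accumulate the product:
1 · 1 = 1
1 · 1 = 1
1 · 1 = 1
1 · 1 = 1
1 · 3025 = 3025
3025 · 589 = 1781725 ≡ 2437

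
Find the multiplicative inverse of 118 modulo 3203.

Run the extended Euclidean algorithm:
3203 = 27*118 + 17
118 = 6*17 + 16
17 = 1*16 + 1
16 = 16*1 + 0
gcd(118, 3203) = 1, so the inverse exists.
Back-substitute for 1:
1 = 1*17 − 1*16
  = −1*118 + 7*17
  = 7*3203 − 190*118
So 118⁻¹ ≡ −190 ≡ 3013 (mod 3203).

3013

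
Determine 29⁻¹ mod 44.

41

44 = 1·29 + 15
29 = 1·15 + 14
15 = 1·14 + 1
14 = 14·1 + 0
gcd(29, 44) = 1, so the inverse exists.
Bézout: 1 = 2·44 − 3·29.
So 29⁻¹ ≡ −3 ≡ 41 (mod 44).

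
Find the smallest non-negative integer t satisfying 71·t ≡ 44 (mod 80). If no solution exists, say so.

gcd(71, 80) = 1, so a unique solution mod 80 exists.
71⁻¹ ≡ 71 (mod 80).
t ≡ 71·44 ≡ 4 (mod 80).

4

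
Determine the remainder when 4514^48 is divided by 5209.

2682

Using repeated squaring:
4514^1 ≡ 4514 (mod 5209)
4514^2 ≡ 4514^2 = 20376196 ≡ 3797 (mod 5209)
4514^4 ≡ 3797^2 = 14417209 ≡ 3906 (mod 5209)
4514^8 ≡ 3906^2 = 15256836 ≡ 4884 (mod 5209)
4514^16 ≡ 4884^2 = 23853456 ≡ 1445 (mod 5209)
4514^32 ≡ 1445^2 = 2088025 ≡ 4425 (mod 5209)
4514^48 = 4514^32 · 4514^16 ≡ 4425 · 1445 (mod 5209).
4425 · 1445 = 6394125 ≡ 2682 (mod 5209).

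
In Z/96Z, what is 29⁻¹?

53

96 = 3×29 + 9
29 = 3×9 + 2
9 = 4×2 + 1
2 = 2×1 + 0
gcd(29, 96) = 1, so the inverse exists.
Back-substitute for 1:
1 = 1×9 − 4×2
  = −4×29 + 13×9
  = 13×96 − 43×29
So 29⁻¹ ≡ −43 ≡ 53 (mod 96).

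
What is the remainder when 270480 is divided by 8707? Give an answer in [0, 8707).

563

270480 = 31*8707 + 563, so 270480 ≡ 563 (mod 8707).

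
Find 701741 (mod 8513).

701741 = 82×8513 + 3675, so 701741 ≡ 3675 (mod 8513).

3675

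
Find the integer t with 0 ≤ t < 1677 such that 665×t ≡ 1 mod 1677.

1619

By the extended Euclidean algorithm:
1677 = 2*665 + 347
665 = 1*347 + 318
347 = 1*318 + 29
318 = 10*29 + 28
29 = 1*28 + 1
28 = 28*1 + 0
gcd(665, 1677) = 1, so the inverse exists.
Bézout: 1 = 23*1677 − 58*665.
So 665⁻¹ ≡ −58 ≡ 1619 (mod 1677).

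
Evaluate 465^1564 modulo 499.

155

Compute successive squares:
1564 in binary is 11000011100, i.e. 1564 = 1024 + 512 + 16 + 8 + 4.
465^1 ≡ 465 (mod 499)
465^2 ≡ 465^2 = 216225 ≡ 158 (mod 499)
465^4 ≡ 158^2 = 24964 ≡ 14 (mod 499)
465^8 ≡ 14^2 = 196 (mod 499)
465^16 ≡ 196^2 = 38416 ≡ 492 (mod 499)
465^32 ≡ 492^2 = 242064 ≡ 49 (mod 499)
465^64 ≡ 49^2 = 2401 ≡ 405 (mod 499)
465^128 ≡ 405^2 = 164025 ≡ 353 (mod 499)
465^256 ≡ 353^2 = 124609 ≡ 358 (mod 499)
465^512 ≡ 358^2 = 128164 ≡ 420 (mod 499)
465^1024 ≡ 420^2 = 176400 ≡ 253 (mod 499)
465^1564 = 465^1024 · 465^512 · 465^16 · 465^8 · 465^4 ≡ 253 · 420 · 492 · 196 · 14 (mod 499).
Accumulate the product:
253 · 420 = 106260 ≡ 472
472 · 492 = 232224 ≡ 189
189 · 196 = 37044 ≡ 118
118 · 14 = 1652 ≡ 155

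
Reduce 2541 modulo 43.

4

2541 = 59·43 + 4, so 2541 ≡ 4 (mod 43).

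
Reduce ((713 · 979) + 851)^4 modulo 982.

894

713 · 979 = 698027 ≡ 807 (mod 982)
807 + 851 = 1658 ≡ 676 (mod 982)
(676)^4 ≡ 894 (mod 982)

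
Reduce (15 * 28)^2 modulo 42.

15 * 28 = 420 ≡ 0 (mod 42)
(0)^2 ≡ 0 (mod 42)

0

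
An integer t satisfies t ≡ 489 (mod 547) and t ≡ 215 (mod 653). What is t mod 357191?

547⁻¹ mod 653: 547*154 ≡ 1 (mod 653), so 547⁻¹ ≡ 154.
t = 489 + 547*((215 − 489)*154 mod 653) = 489 + 547*249 = 136692.
Check: 136692 mod 547 = 489, 136692 mod 653 = 215. ✓

136692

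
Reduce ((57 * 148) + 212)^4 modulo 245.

57 * 148 = 8436 ≡ 106 (mod 245)
106 + 212 = 318 ≡ 73 (mod 245)
(73)^4 ≡ 46 (mod 245)

46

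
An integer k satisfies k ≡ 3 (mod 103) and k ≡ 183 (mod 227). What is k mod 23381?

14938

103⁻¹ mod 227: 103×108 ≡ 1 (mod 227), so 103⁻¹ ≡ 108.
k = 3 + 103×((183 − 3)×108 mod 227) = 3 + 103×145 = 14938.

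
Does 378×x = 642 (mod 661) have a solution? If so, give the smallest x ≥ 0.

264

gcd(378, 661) = 1, so a unique solution mod 661 exists.
378⁻¹ ≡ 334 (mod 661).
x ≡ 334×642 ≡ 264 (mod 661).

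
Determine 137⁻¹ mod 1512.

Apply the Euclidean algorithm and back-substitute:
1512 = 11*137 + 5
137 = 27*5 + 2
5 = 2*2 + 1
2 = 2*1 + 0
gcd(137, 1512) = 1, so the inverse exists.
Back-substitute for 1:
1 = 1*5 − 2*2
  = −2*137 + 55*5
  = 55*1512 − 607*137
So 137⁻¹ ≡ −607 ≡ 905 (mod 1512).

905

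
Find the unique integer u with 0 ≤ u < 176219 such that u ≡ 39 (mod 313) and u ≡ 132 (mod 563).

42920

313⁻¹ mod 563: 313×286 ≡ 1 (mod 563), so 313⁻¹ ≡ 286.
u = 39 + 313×((132 − 39)×286 mod 563) = 39 + 313×137 = 42920.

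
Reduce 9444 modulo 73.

27

9444 = 129·73 + 27, so 9444 ≡ 27 (mod 73).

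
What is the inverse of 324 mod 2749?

1926

2749 = 8*324 + 157
324 = 2*157 + 10
157 = 15*10 + 7
10 = 1*7 + 3
7 = 2*3 + 1
3 = 3*1 + 0
gcd(324, 2749) = 1, so the inverse exists.
Bézout: 1 = 97*2749 − 823*324.
So 324⁻¹ ≡ −823 ≡ 1926 (mod 2749).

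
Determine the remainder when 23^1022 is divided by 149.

4

Using repeated squaring:
1022 in binary is 1111111110, i.e. 1022 = 512 + 256 + 128 + 64 + 32 + 16 + 8 + 4 + 2.
23^1 ≡ 23 (mod 149)
23^2 ≡ 23^2 = 529 ≡ 82 (mod 149)
23^4 ≡ 82^2 = 6724 ≡ 19 (mod 149)
23^8 ≡ 19^2 = 361 ≡ 63 (mod 149)
23^16 ≡ 63^2 = 3969 ≡ 95 (mod 149)
23^32 ≡ 95^2 = 9025 ≡ 85 (mod 149)
23^64 ≡ 85^2 = 7225 ≡ 73 (mod 149)
23^128 ≡ 73^2 = 5329 ≡ 114 (mod 149)
23^256 ≡ 114^2 = 12996 ≡ 33 (mod 149)
23^512 ≡ 33^2 = 1089 ≡ 46 (mod 149)
23^1022 = 23^512 × 23^256 × 23^128 × 23^64 × 23^32 × 23^16 × 23^8 × 23^4 × 23^2 ≡ 46 × 33 × 114 × 73 × 85 × 95 × 63 × 19 × 82 (mod 149).
Accumulate the product:
46 × 33 = 1518 ≡ 28
28 × 114 = 3192 ≡ 63
63 × 73 = 4599 ≡ 129
129 × 85 = 10965 ≡ 88
88 × 95 = 8360 ≡ 16
16 × 63 = 1008 ≡ 114
114 × 19 = 2166 ≡ 80
80 × 82 = 6560 ≡ 4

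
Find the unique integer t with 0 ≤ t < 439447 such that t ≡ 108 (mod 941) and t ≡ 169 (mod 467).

384977

941⁻¹ mod 467: 941*267 ≡ 1 (mod 467), so 941⁻¹ ≡ 267.
t = 108 + 941*((169 − 108)*267 mod 467) = 108 + 941*409 = 384977.
Check: 384977 mod 941 = 108, 384977 mod 467 = 169. ✓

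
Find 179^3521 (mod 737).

Using repeated squaring:
3521 in binary is 110111000001, i.e. 3521 = 2048 + 1024 + 256 + 128 + 64 + 1.
179^1 ≡ 179 (mod 737)
179^2 ≡ 179^2 = 32041 ≡ 350 (mod 737)
179^4 ≡ 350^2 = 122500 ≡ 158 (mod 737)
179^8 ≡ 158^2 = 24964 ≡ 643 (mod 737)
179^16 ≡ 643^2 = 413449 ≡ 729 (mod 737)
179^32 ≡ 729^2 = 531441 ≡ 64 (mod 737)
179^64 ≡ 64^2 = 4096 ≡ 411 (mod 737)
179^128 ≡ 411^2 = 168921 ≡ 148 (mod 737)
179^256 ≡ 148^2 = 21904 ≡ 531 (mod 737)
179^512 ≡ 531^2 = 281961 ≡ 427 (mod 737)
179^1024 ≡ 427^2 = 182329 ≡ 290 (mod 737)
179^2048 ≡ 290^2 = 84100 ≡ 82 (mod 737)
179^3521 = 179^2048 × 179^1024 × 179^256 × 179^128 × 179^64 × 179^1 ≡ 82 × 290 × 531 × 148 × 411 × 179 (mod 737).
Accumulate the product:
82 × 290 = 23780 ≡ 196
196 × 531 = 104076 ≡ 159
159 × 148 = 23532 ≡ 685
685 × 411 = 281535 ≡ 1
1 × 179 = 179

179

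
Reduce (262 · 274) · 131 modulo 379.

101

262 · 274 = 71788 ≡ 157 (mod 379)
157 · 131 = 20567 ≡ 101 (mod 379)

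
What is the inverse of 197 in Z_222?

71

Apply the Euclidean algorithm and back-substitute:
222 = 1·197 + 25
197 = 7·25 + 22
25 = 1·22 + 3
22 = 7·3 + 1
3 = 3·1 + 0
gcd(197, 222) = 1, so the inverse exists.
Back-substitute for 1:
1 = 1·22 − 7·3
  = −7·25 + 8·22
  = 8·197 − 63·25
  = −63·222 + 71·197
So 197⁻¹ ≡ 71 (mod 222).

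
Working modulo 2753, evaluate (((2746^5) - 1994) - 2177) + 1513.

(2746)^5 ≡ 2464 (mod 2753)
2464 - 1994 = 470
470 - 2177 = -1707 ≡ 1046 (mod 2753)
1046 + 1513 = 2559

2559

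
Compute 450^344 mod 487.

124

By square-and-multiply:
344 in binary is 101011000, i.e. 344 = 256 + 64 + 16 + 8.
450^1 ≡ 450 (mod 487)
450^2 ≡ 450^2 = 202500 ≡ 395 (mod 487)
450^4 ≡ 395^2 = 156025 ≡ 185 (mod 487)
450^8 ≡ 185^2 = 34225 ≡ 135 (mod 487)
450^16 ≡ 135^2 = 18225 ≡ 206 (mod 487)
450^32 ≡ 206^2 = 42436 ≡ 67 (mod 487)
450^64 ≡ 67^2 = 4489 ≡ 106 (mod 487)
450^128 ≡ 106^2 = 11236 ≡ 35 (mod 487)
450^256 ≡ 35^2 = 1225 ≡ 251 (mod 487)
450^344 = 450^256 · 450^64 · 450^16 · 450^8 ≡ 251 · 106 · 206 · 135 (mod 487).
Accumulate the product:
251 · 106 = 26606 ≡ 308
308 · 206 = 63448 ≡ 138
138 · 135 = 18630 ≡ 124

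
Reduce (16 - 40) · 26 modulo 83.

40

16 - 40 = -24 ≡ 59 (mod 83)
59 · 26 = 1534 ≡ 40 (mod 83)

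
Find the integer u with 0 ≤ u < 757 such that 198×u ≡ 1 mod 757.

Run the extended Euclidean algorithm:
757 = 3×198 + 163
198 = 1×163 + 35
163 = 4×35 + 23
35 = 1×23 + 12
23 = 1×12 + 11
12 = 1×11 + 1
11 = 11×1 + 0
gcd(198, 757) = 1, so the inverse exists.
Back-substitute for 1:
1 = 1×12 − 1×11
  = −1×23 + 2×12
  = 2×35 − 3×23
  = −3×163 + 14×35
  = 14×198 − 17×163
  = −17×757 + 65×198
So 198⁻¹ ≡ 65 (mod 757).

65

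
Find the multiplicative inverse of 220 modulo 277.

34

277 = 1·220 + 57
220 = 3·57 + 49
57 = 1·49 + 8
49 = 6·8 + 1
8 = 8·1 + 0
gcd(220, 277) = 1, so the inverse exists.
Bézout: 1 = −27·277 + 34·220.
So 220⁻¹ ≡ 34 (mod 277).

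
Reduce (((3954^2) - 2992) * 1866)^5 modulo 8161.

(3954)^2 ≡ 5801 (mod 8161)
5801 - 2992 = 2809
2809 * 1866 = 5241594 ≡ 2232 (mod 8161)
(2232)^5 ≡ 6464 (mod 8161)

6464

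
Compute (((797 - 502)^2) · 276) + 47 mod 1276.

797 - 502 = 295
(295)^2 ≡ 257 (mod 1276)
257 · 276 = 70932 ≡ 752 (mod 1276)
752 + 47 = 799

799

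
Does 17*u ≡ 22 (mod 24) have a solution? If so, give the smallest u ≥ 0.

gcd(17, 24) = 1, so a unique solution mod 24 exists.
17⁻¹ ≡ 17 (mod 24).
u ≡ 17*22 ≡ 14 (mod 24).

14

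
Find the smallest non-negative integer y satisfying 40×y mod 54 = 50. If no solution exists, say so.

8

gcd(40, 54) = 2, and 2 | 50, so solutions exist.
Divide through by 2: 20×y ≡ 25 mod 27.
20⁻¹ ≡ 23 (mod 27).
y ≡ 23×25 ≡ 8 (mod 27).
The smallest non-negative solution is y = 8.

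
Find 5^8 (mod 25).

Using repeated squaring:
5^1 ≡ 5 (mod 25)
5^2 ≡ 5^2 = 25 ≡ 0 (mod 25)
5^4 ≡ 0^2 = 0 (mod 25)
5^8 ≡ 0^2 = 0 (mod 25)
So 5^8 ≡ 0 (mod 25).

0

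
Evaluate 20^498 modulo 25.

20^1 ≡ 20 (mod 25)
20^2 ≡ 20^2 = 400 ≡ 0 (mod 25)
20^4 ≡ 0^2 = 0 (mod 25)
20^8 ≡ 0^2 = 0 (mod 25)
20^16 ≡ 0^2 = 0 (mod 25)
20^32 ≡ 0^2 = 0 (mod 25)
20^64 ≡ 0^2 = 0 (mod 25)
20^128 ≡ 0^2 = 0 (mod 25)
20^256 ≡ 0^2 = 0 (mod 25)
20^498 = 20^256 × 20^128 × 20^64 × 20^32 × 20^16 × 20^2 ≡ 0 × 0 × 0 × 0 × 0 × 0 (mod 25).
Accumulate the product:
0 × 0 = 0
0 × 0 = 0
0 × 0 = 0
0 × 0 = 0
0 × 0 = 0

0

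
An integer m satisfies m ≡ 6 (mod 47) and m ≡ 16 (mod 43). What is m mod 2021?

47⁻¹ mod 43: 47×11 ≡ 1 (mod 43), so 47⁻¹ ≡ 11.
m = 6 + 47×((16 − 6)×11 mod 43) = 6 + 47×24 = 1134.
Check: 1134 mod 47 = 6, 1134 mod 43 = 16. ✓

1134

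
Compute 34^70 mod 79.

By square-and-multiply:
34^1 ≡ 34 (mod 79)
34^2 ≡ 34^2 = 1156 ≡ 50 (mod 79)
34^4 ≡ 50^2 = 2500 ≡ 51 (mod 79)
34^8 ≡ 51^2 = 2601 ≡ 73 (mod 79)
34^16 ≡ 73^2 = 5329 ≡ 36 (mod 79)
34^32 ≡ 36^2 = 1296 ≡ 32 (mod 79)
34^64 ≡ 32^2 = 1024 ≡ 76 (mod 79)
34^70 = 34^64 * 34^4 * 34^2 ≡ 76 * 51 * 50 (mod 79).
Accumulate the product:
76 * 51 = 3876 ≡ 5
5 * 50 = 250 ≡ 13

13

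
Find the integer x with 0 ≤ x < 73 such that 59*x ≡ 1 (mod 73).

Apply the Euclidean algorithm and back-substitute:
73 = 1*59 + 14
59 = 4*14 + 3
14 = 4*3 + 2
3 = 1*2 + 1
2 = 2*1 + 0
gcd(59, 73) = 1, so the inverse exists.
Bézout: 1 = −21*73 + 26*59.
So 59⁻¹ ≡ 26 (mod 73).

26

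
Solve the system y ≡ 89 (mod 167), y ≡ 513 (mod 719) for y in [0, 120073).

167⁻¹ mod 719: 167·155 ≡ 1 (mod 719), so 167⁻¹ ≡ 155.
y = 89 + 167·((513 − 89)·155 mod 719) = 89 + 167·291 = 48686.
Check: 48686 mod 167 = 89, 48686 mod 719 = 513. ✓

48686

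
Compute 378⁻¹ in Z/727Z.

727 = 1·378 + 349
378 = 1·349 + 29
349 = 12·29 + 1
29 = 29·1 + 0
gcd(378, 727) = 1, so the inverse exists.
Back-substitute for 1:
1 = 1·349 − 12·29
  = −12·378 + 13·349
  = 13·727 − 25·378
So 378⁻¹ ≡ −25 ≡ 702 (mod 727).

702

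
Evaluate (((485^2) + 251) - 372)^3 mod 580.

(485)^2 ≡ 325 (mod 580)
325 + 251 = 576
576 - 372 = 204
(204)^3 ≡ 204 (mod 580)

204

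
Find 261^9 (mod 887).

505

9 in binary is 1001, i.e. 9 = 8 + 1.
261^1 ≡ 261 (mod 887)
261^2 ≡ 261^2 = 68121 ≡ 709 (mod 887)
261^4 ≡ 709^2 = 502681 ≡ 639 (mod 887)
261^8 ≡ 639^2 = 408321 ≡ 301 (mod 887)
261^9 = 261^8 * 261^1 ≡ 301 * 261 (mod 887).
301 * 261 = 78561 ≡ 505 (mod 887).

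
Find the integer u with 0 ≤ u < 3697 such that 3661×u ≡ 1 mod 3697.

1335

3697 = 1*3661 + 36
3661 = 101*36 + 25
36 = 1*25 + 11
25 = 2*11 + 3
11 = 3*3 + 2
3 = 1*2 + 1
2 = 2*1 + 0
gcd(3661, 3697) = 1, so the inverse exists.
Bézout: 1 = −1322*3697 + 1335*3661.
So 3661⁻¹ ≡ 1335 (mod 3697).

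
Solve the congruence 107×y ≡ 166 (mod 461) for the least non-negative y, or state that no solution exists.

gcd(107, 461) = 1, so a unique solution mod 461 exists.
107⁻¹ ≡ 405 (mod 461).
y ≡ 405×166 ≡ 385 (mod 461).

385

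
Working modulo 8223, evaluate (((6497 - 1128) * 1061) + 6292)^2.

6497 - 1128 = 5369
5369 * 1061 = 5696509 ≡ 6193 (mod 8223)
6193 + 6292 = 12485 ≡ 4262 (mod 8223)
(4262)^2 ≡ 37 (mod 8223)

37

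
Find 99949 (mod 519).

301

99949 = 192·519 + 301, so 99949 ≡ 301 (mod 519).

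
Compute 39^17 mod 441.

135

39^1 ≡ 39 (mod 441)
39^2 ≡ 39^2 = 1521 ≡ 198 (mod 441)
39^4 ≡ 198^2 = 39204 ≡ 396 (mod 441)
39^8 ≡ 396^2 = 156816 ≡ 261 (mod 441)
39^16 ≡ 261^2 = 68121 ≡ 207 (mod 441)
39^17 = 39^16 × 39^1 ≡ 207 × 39 (mod 441).
207 × 39 = 8073 ≡ 135 (mod 441).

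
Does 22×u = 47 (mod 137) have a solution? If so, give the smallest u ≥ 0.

108

gcd(22, 137) = 1, so a unique solution mod 137 exists.
22⁻¹ ≡ 81 (mod 137).
u ≡ 81×47 ≡ 108 (mod 137).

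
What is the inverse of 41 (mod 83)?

Apply the Euclidean algorithm and back-substitute:
83 = 2·41 + 1
41 = 41·1 + 0
gcd(41, 83) = 1, so the inverse exists.
Bézout: 1 = 1·83 − 2·41.
So 41⁻¹ ≡ −2 ≡ 81 (mod 83).

81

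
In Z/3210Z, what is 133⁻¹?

2317

Apply the Euclidean algorithm and back-substitute:
3210 = 24*133 + 18
133 = 7*18 + 7
18 = 2*7 + 4
7 = 1*4 + 3
4 = 1*3 + 1
3 = 3*1 + 0
gcd(133, 3210) = 1, so the inverse exists.
Bézout: 1 = 37*3210 − 893*133.
So 133⁻¹ ≡ −893 ≡ 2317 (mod 3210).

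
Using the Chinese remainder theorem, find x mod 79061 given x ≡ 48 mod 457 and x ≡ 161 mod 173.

48947

457⁻¹ mod 173: 457*53 ≡ 1 (mod 173), so 457⁻¹ ≡ 53.
x = 48 + 457*((161 − 48)*53 mod 173) = 48 + 457*107 = 48947.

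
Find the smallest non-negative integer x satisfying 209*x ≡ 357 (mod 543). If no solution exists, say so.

gcd(209, 543) = 1, so a unique solution mod 543 exists.
209⁻¹ ≡ 278 (mod 543).
x ≡ 278*357 ≡ 420 (mod 543).

420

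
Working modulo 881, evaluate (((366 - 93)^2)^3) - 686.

366 - 93 = 273
(273)^2 ≡ 525 (mod 881)
(525)^3 ≡ 637 (mod 881)
637 - 686 = -49 ≡ 832 (mod 881)

832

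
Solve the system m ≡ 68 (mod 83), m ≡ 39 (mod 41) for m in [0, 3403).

83⁻¹ mod 41: 83·1 ≡ 1 (mod 41), so 83⁻¹ ≡ 1.
m = 68 + 83·((39 − 68)·1 mod 41) = 68 + 83·12 = 1064.

1064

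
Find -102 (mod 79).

-102 = -2·79 + 56, so -102 ≡ 56 (mod 79).

56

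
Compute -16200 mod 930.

540

-16200 = -18×930 + 540, so -16200 ≡ 540 (mod 930).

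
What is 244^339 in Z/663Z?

454

Compute successive squares:
339 in binary is 101010011, i.e. 339 = 256 + 64 + 16 + 2 + 1.
244^1 ≡ 244 (mod 663)
244^2 ≡ 244^2 = 59536 ≡ 529 (mod 663)
244^4 ≡ 529^2 = 279841 ≡ 55 (mod 663)
244^8 ≡ 55^2 = 3025 ≡ 373 (mod 663)
244^16 ≡ 373^2 = 139129 ≡ 562 (mod 663)
244^32 ≡ 562^2 = 315844 ≡ 256 (mod 663)
244^64 ≡ 256^2 = 65536 ≡ 562 (mod 663)
244^128 ≡ 562^2 = 315844 ≡ 256 (mod 663)
244^256 ≡ 256^2 = 65536 ≡ 562 (mod 663)
244^339 = 244^256 · 244^64 · 244^16 · 244^2 · 244^1 ≡ 562 · 562 · 562 · 529 · 244 (mod 663).
Accumulate the product:
562 · 562 = 315844 ≡ 256
256 · 562 = 143872 ≡ 1
1 · 529 = 529
529 · 244 = 129076 ≡ 454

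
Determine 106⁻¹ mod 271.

248

Run the extended Euclidean algorithm:
271 = 2×106 + 59
106 = 1×59 + 47
59 = 1×47 + 12
47 = 3×12 + 11
12 = 1×11 + 1
11 = 11×1 + 0
gcd(106, 271) = 1, so the inverse exists.
Back-substitute for 1:
1 = 1×12 − 1×11
  = −1×47 + 4×12
  = 4×59 − 5×47
  = −5×106 + 9×59
  = 9×271 − 23×106
So 106⁻¹ ≡ −23 ≡ 248 (mod 271).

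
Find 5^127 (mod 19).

Compute successive squares:
127 in binary is 1111111, i.e. 127 = 64 + 32 + 16 + 8 + 4 + 2 + 1.
5^1 ≡ 5 (mod 19)
5^2 ≡ 5^2 = 25 ≡ 6 (mod 19)
5^4 ≡ 6^2 = 36 ≡ 17 (mod 19)
5^8 ≡ 17^2 = 289 ≡ 4 (mod 19)
5^16 ≡ 4^2 = 16 (mod 19)
5^32 ≡ 16^2 = 256 ≡ 9 (mod 19)
5^64 ≡ 9^2 = 81 ≡ 5 (mod 19)
5^127 = 5^64 · 5^32 · 5^16 · 5^8 · 5^4 · 5^2 · 5^1 ≡ 5 · 9 · 16 · 4 · 17 · 6 · 5 (mod 19).
Accumulate the product:
5 · 9 = 45 ≡ 7
7 · 16 = 112 ≡ 17
17 · 4 = 68 ≡ 11
11 · 17 = 187 ≡ 16
16 · 6 = 96 ≡ 1
1 · 5 = 5

5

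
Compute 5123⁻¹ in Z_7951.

Run the extended Euclidean algorithm:
7951 = 1*5123 + 2828
5123 = 1*2828 + 2295
2828 = 1*2295 + 533
2295 = 4*533 + 163
533 = 3*163 + 44
163 = 3*44 + 31
44 = 1*31 + 13
31 = 2*13 + 5
13 = 2*5 + 3
5 = 1*3 + 2
3 = 1*2 + 1
2 = 2*1 + 0
gcd(5123, 7951) = 1, so the inverse exists.
Back-substitute for 1:
1 = 1*3 − 1*2
  = −1*5 + 2*3
  = 2*13 − 5*5
  = −5*31 + 12*13
  = 12*44 − 17*31
  = −17*163 + 63*44
  = 63*533 − 206*163
  = −206*2295 + 887*533
  = 887*2828 − 1093*2295
  = −1093*5123 + 1980*2828
  = 1980*7951 − 3073*5123
So 5123⁻¹ ≡ −3073 ≡ 4878 (mod 7951).

4878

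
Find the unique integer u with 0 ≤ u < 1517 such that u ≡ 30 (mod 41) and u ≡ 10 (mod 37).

41⁻¹ mod 37: 41·28 ≡ 1 (mod 37), so 41⁻¹ ≡ 28.
u = 30 + 41·((10 − 30)·28 mod 37) = 30 + 41·32 = 1342.
Check: 1342 mod 41 = 30, 1342 mod 37 = 10. ✓

1342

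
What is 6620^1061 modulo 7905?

7865

Compute successive squares:
6620^1 ≡ 6620 (mod 7905)
6620^2 ≡ 6620^2 = 43824400 ≡ 6985 (mod 7905)
6620^4 ≡ 6985^2 = 48790225 ≡ 565 (mod 7905)
6620^8 ≡ 565^2 = 319225 ≡ 3025 (mod 7905)
6620^16 ≡ 3025^2 = 9150625 ≡ 4540 (mod 7905)
6620^32 ≡ 4540^2 = 20611600 ≡ 3265 (mod 7905)
6620^64 ≡ 3265^2 = 10660225 ≡ 4285 (mod 7905)
6620^128 ≡ 4285^2 = 18361225 ≡ 5815 (mod 7905)
6620^256 ≡ 5815^2 = 33814225 ≡ 4540 (mod 7905)
6620^512 ≡ 4540^2 = 20611600 ≡ 3265 (mod 7905)
6620^1024 ≡ 3265^2 = 10660225 ≡ 4285 (mod 7905)
6620^1061 = 6620^1024 × 6620^32 × 6620^4 × 6620^1 ≡ 4285 × 3265 × 565 × 6620 (mod 7905).
Accumulate the product:
4285 × 3265 = 13990525 ≡ 6580
6580 × 565 = 3717700 ≡ 2350
2350 × 6620 = 15557000 ≡ 7865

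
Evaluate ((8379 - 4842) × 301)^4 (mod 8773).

8379 - 4842 = 3537
3537 × 301 = 1064637 ≡ 3104 (mod 8773)
(3104)^4 ≡ 5712 (mod 8773)

5712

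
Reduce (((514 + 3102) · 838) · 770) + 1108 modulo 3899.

2193

514 + 3102 = 3616
3616 · 838 = 3030208 ≡ 685 (mod 3899)
685 · 770 = 527450 ≡ 1085 (mod 3899)
1085 + 1108 = 2193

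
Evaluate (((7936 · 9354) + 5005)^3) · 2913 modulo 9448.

7936 · 9354 = 74233344 ≡ 408 (mod 9448)
408 + 5005 = 5413
(5413)^3 ≡ 7181 (mod 9448)
7181 · 2913 = 20918253 ≡ 381 (mod 9448)

381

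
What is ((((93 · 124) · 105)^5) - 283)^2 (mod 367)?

200

93 · 124 = 11532 ≡ 155 (mod 367)
155 · 105 = 16275 ≡ 127 (mod 367)
(127)^5 ≡ 339 (mod 367)
339 - 283 = 56
(56)^2 ≡ 200 (mod 367)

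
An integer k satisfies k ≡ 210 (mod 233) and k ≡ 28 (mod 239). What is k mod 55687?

25840

233⁻¹ mod 239: 233×199 ≡ 1 (mod 239), so 233⁻¹ ≡ 199.
k = 210 + 233×((28 − 210)×199 mod 239) = 210 + 233×110 = 25840.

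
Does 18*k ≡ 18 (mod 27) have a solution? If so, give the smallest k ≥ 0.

gcd(18, 27) = 9, and 9 | 18, so solutions exist.
Divide through by 9: 2*k ≡ 2 (mod 3).
2⁻¹ ≡ 2 (mod 3).
k ≡ 2*2 ≡ 1 (mod 3).
The smallest non-negative solution is k = 1.

1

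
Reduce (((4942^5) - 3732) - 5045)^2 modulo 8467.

(4942)^5 ≡ 5651 (mod 8467)
5651 - 3732 = 1919
1919 - 5045 = -3126 ≡ 5341 (mod 8467)
(5341)^2 ≡ 958 (mod 8467)

958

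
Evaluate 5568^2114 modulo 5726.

2312

By square-and-multiply:
2114 in binary is 100001000010, i.e. 2114 = 2048 + 64 + 2.
5568^1 ≡ 5568 (mod 5726)
5568^2 ≡ 5568^2 = 31002624 ≡ 2060 (mod 5726)
5568^4 ≡ 2060^2 = 4243600 ≡ 634 (mod 5726)
5568^8 ≡ 634^2 = 401956 ≡ 1136 (mod 5726)
5568^16 ≡ 1136^2 = 1290496 ≡ 2146 (mod 5726)
5568^32 ≡ 2146^2 = 4605316 ≡ 1612 (mod 5726)
5568^64 ≡ 1612^2 = 2598544 ≡ 4666 (mod 5726)
5568^128 ≡ 4666^2 = 21771556 ≡ 1304 (mod 5726)
5568^256 ≡ 1304^2 = 1700416 ≡ 5520 (mod 5726)
5568^512 ≡ 5520^2 = 30470400 ≡ 2354 (mod 5726)
5568^1024 ≡ 2354^2 = 5541316 ≡ 4274 (mod 5726)
5568^2048 ≡ 4274^2 = 18267076 ≡ 1136 (mod 5726)
5568^2114 = 5568^2048 × 5568^64 × 5568^2 ≡ 1136 × 4666 × 2060 (mod 5726).
Accumulate the product:
1136 × 4666 = 5300576 ≡ 4026
4026 × 2060 = 8293560 ≡ 2312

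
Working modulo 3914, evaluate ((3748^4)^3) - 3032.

(3748)^4 ≡ 1480 (mod 3914)
(1480)^3 ≡ 1930 (mod 3914)
1930 - 3032 = -1102 ≡ 2812 (mod 3914)

2812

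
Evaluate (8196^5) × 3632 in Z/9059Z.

7094

(8196)^5 ≡ 8178 (mod 9059)
8178 × 3632 = 29702496 ≡ 7094 (mod 9059)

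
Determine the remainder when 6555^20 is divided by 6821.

4712

20 in binary is 10100, i.e. 20 = 16 + 4.
6555^1 ≡ 6555 (mod 6821)
6555^2 ≡ 6555^2 = 42968025 ≡ 2546 (mod 6821)
6555^4 ≡ 2546^2 = 6482116 ≡ 2166 (mod 6821)
6555^8 ≡ 2166^2 = 4691556 ≡ 5529 (mod 6821)
6555^16 ≡ 5529^2 = 30569841 ≡ 4940 (mod 6821)
6555^20 = 6555^16 × 6555^4 ≡ 4940 × 2166 (mod 6821).
4940 × 2166 = 10700040 ≡ 4712 (mod 6821).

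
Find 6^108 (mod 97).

1

Compute successive squares:
108 in binary is 1101100, i.e. 108 = 64 + 32 + 8 + 4.
6^1 ≡ 6 (mod 97)
6^2 ≡ 6^2 = 36 (mod 97)
6^4 ≡ 36^2 = 1296 ≡ 35 (mod 97)
6^8 ≡ 35^2 = 1225 ≡ 61 (mod 97)
6^16 ≡ 61^2 = 3721 ≡ 35 (mod 97)
6^32 ≡ 35^2 = 1225 ≡ 61 (mod 97)
6^64 ≡ 61^2 = 3721 ≡ 35 (mod 97)
6^108 = 6^64 * 6^32 * 6^8 * 6^4 ≡ 35 * 61 * 61 * 35 (mod 97).
Accumulate the product:
35 * 61 = 2135 ≡ 1
1 * 61 = 61
61 * 35 = 2135 ≡ 1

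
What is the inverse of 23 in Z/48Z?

23

48 = 2·23 + 2
23 = 11·2 + 1
2 = 2·1 + 0
gcd(23, 48) = 1, so the inverse exists.
Back-substitute for 1:
1 = 1·23 − 11·2
  = −11·48 + 23·23
So 23⁻¹ ≡ 23 (mod 48).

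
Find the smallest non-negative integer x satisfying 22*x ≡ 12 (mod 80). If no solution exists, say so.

gcd(22, 80) = 2, and 2 | 12, so solutions exist.
Divide through by 2: 11*x ≡ 6 mod 40.
11⁻¹ ≡ 11 (mod 40).
x ≡ 11*6 ≡ 26 (mod 40).
The smallest non-negative solution is x = 26.

26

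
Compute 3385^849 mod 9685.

3905

Compute successive squares:
849 in binary is 1101010001, i.e. 849 = 512 + 256 + 64 + 16 + 1.
3385^1 ≡ 3385 (mod 9685)
3385^2 ≡ 3385^2 = 11458225 ≡ 870 (mod 9685)
3385^4 ≡ 870^2 = 756900 ≡ 1470 (mod 9685)
3385^8 ≡ 1470^2 = 2160900 ≡ 1145 (mod 9685)
3385^16 ≡ 1145^2 = 1311025 ≡ 3550 (mod 9685)
3385^32 ≡ 3550^2 = 12602500 ≡ 2315 (mod 9685)
3385^64 ≡ 2315^2 = 5359225 ≡ 3420 (mod 9685)
3385^128 ≡ 3420^2 = 11696400 ≡ 6605 (mod 9685)
3385^256 ≡ 6605^2 = 43626025 ≡ 4785 (mod 9685)
3385^512 ≡ 4785^2 = 22896225 ≡ 885 (mod 9685)
3385^849 = 3385^512 * 3385^256 * 3385^64 * 3385^16 * 3385^1 ≡ 885 * 4785 * 3420 * 3550 * 3385 (mod 9685).
Accumulate the product:
885 * 4785 = 4234725 ≡ 2380
2380 * 3420 = 8139600 ≡ 4200
4200 * 3550 = 14910000 ≡ 4785
4785 * 3385 = 16197225 ≡ 3905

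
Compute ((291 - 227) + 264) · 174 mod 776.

424

291 - 227 = 64
64 + 264 = 328
328 · 174 = 57072 ≡ 424 (mod 776)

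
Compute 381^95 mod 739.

Compute successive squares:
95 in binary is 1011111, i.e. 95 = 64 + 16 + 8 + 4 + 2 + 1.
381^1 ≡ 381 (mod 739)
381^2 ≡ 381^2 = 145161 ≡ 317 (mod 739)
381^4 ≡ 317^2 = 100489 ≡ 724 (mod 739)
381^8 ≡ 724^2 = 524176 ≡ 225 (mod 739)
381^16 ≡ 225^2 = 50625 ≡ 373 (mod 739)
381^32 ≡ 373^2 = 139129 ≡ 197 (mod 739)
381^64 ≡ 197^2 = 38809 ≡ 381 (mod 739)
381^95 = 381^64 · 381^16 · 381^8 · 381^4 · 381^2 · 381^1 ≡ 381 · 373 · 225 · 724 · 317 · 381 (mod 739).
Accumulate the product:
381 · 373 = 142113 ≡ 225
225 · 225 = 50625 ≡ 373
373 · 724 = 270052 ≡ 317
317 · 317 = 100489 ≡ 724
724 · 381 = 275844 ≡ 197

197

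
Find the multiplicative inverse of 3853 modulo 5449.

1929

Apply the Euclidean algorithm and back-substitute:
5449 = 1*3853 + 1596
3853 = 2*1596 + 661
1596 = 2*661 + 274
661 = 2*274 + 113
274 = 2*113 + 48
113 = 2*48 + 17
48 = 2*17 + 14
17 = 1*14 + 3
14 = 4*3 + 2
3 = 1*2 + 1
2 = 2*1 + 0
gcd(3853, 5449) = 1, so the inverse exists.
Back-substitute for 1:
1 = 1*3 − 1*2
  = −1*14 + 5*3
  = 5*17 − 6*14
  = −6*48 + 17*17
  = 17*113 − 40*48
  = −40*274 + 97*113
  = 97*661 − 234*274
  = −234*1596 + 565*661
  = 565*3853 − 1364*1596
  = −1364*5449 + 1929*3853
So 3853⁻¹ ≡ 1929 (mod 5449).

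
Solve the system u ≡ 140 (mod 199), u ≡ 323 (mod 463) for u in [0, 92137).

199⁻¹ mod 463: 199*349 ≡ 1 (mod 463), so 199⁻¹ ≡ 349.
u = 140 + 199*((323 − 140)*349 mod 463) = 140 + 199*436 = 86904.

86904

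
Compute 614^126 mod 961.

931

Using repeated squaring:
126 in binary is 1111110, i.e. 126 = 64 + 32 + 16 + 8 + 4 + 2.
614^1 ≡ 614 (mod 961)
614^2 ≡ 614^2 = 376996 ≡ 284 (mod 961)
614^4 ≡ 284^2 = 80656 ≡ 893 (mod 961)
614^8 ≡ 893^2 = 797449 ≡ 780 (mod 961)
614^16 ≡ 780^2 = 608400 ≡ 87 (mod 961)
614^32 ≡ 87^2 = 7569 ≡ 842 (mod 961)
614^64 ≡ 842^2 = 708964 ≡ 707 (mod 961)
614^126 = 614^64 * 614^32 * 614^16 * 614^8 * 614^4 * 614^2 ≡ 707 * 842 * 87 * 780 * 893 * 284 (mod 961).
Accumulate the product:
707 * 842 = 595294 ≡ 435
435 * 87 = 37845 ≡ 366
366 * 780 = 285480 ≡ 63
63 * 893 = 56259 ≡ 521
521 * 284 = 147964 ≡ 931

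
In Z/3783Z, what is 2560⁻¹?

3418

3783 = 1*2560 + 1223
2560 = 2*1223 + 114
1223 = 10*114 + 83
114 = 1*83 + 31
83 = 2*31 + 21
31 = 1*21 + 10
21 = 2*10 + 1
10 = 10*1 + 0
gcd(2560, 3783) = 1, so the inverse exists.
Bézout: 1 = 247*3783 − 365*2560.
So 2560⁻¹ ≡ −365 ≡ 3418 (mod 3783).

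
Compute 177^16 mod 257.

Compute successive squares:
177^1 ≡ 177 (mod 257)
177^2 ≡ 177^2 = 31329 ≡ 232 (mod 257)
177^4 ≡ 232^2 = 53824 ≡ 111 (mod 257)
177^8 ≡ 111^2 = 12321 ≡ 242 (mod 257)
177^16 ≡ 242^2 = 58564 ≡ 225 (mod 257)
So 177^16 ≡ 225 (mod 257).

225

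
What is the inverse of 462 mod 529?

Apply the Euclidean algorithm and back-substitute:
529 = 1×462 + 67
462 = 6×67 + 60
67 = 1×60 + 7
60 = 8×7 + 4
7 = 1×4 + 3
4 = 1×3 + 1
3 = 3×1 + 0
gcd(462, 529) = 1, so the inverse exists.
Bézout: 1 = −131×529 + 150×462.
So 462⁻¹ ≡ 150 (mod 529).

150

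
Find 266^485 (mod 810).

By square-and-multiply:
266^1 ≡ 266 (mod 810)
266^2 ≡ 266^2 = 70756 ≡ 286 (mod 810)
266^4 ≡ 286^2 = 81796 ≡ 796 (mod 810)
266^8 ≡ 796^2 = 633616 ≡ 196 (mod 810)
266^16 ≡ 196^2 = 38416 ≡ 346 (mod 810)
266^32 ≡ 346^2 = 119716 ≡ 646 (mod 810)
266^64 ≡ 646^2 = 417316 ≡ 166 (mod 810)
266^128 ≡ 166^2 = 27556 ≡ 16 (mod 810)
266^256 ≡ 16^2 = 256 (mod 810)
266^485 = 266^256 × 266^128 × 266^64 × 266^32 × 266^4 × 266^1 ≡ 256 × 16 × 166 × 646 × 796 × 266 (mod 810).
Accumulate the product:
256 × 16 = 4096 ≡ 46
46 × 166 = 7636 ≡ 346
346 × 646 = 223516 ≡ 766
766 × 796 = 609736 ≡ 616
616 × 266 = 163856 ≡ 236

236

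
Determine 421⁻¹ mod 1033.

1033 = 2*421 + 191
421 = 2*191 + 39
191 = 4*39 + 35
39 = 1*35 + 4
35 = 8*4 + 3
4 = 1*3 + 1
3 = 3*1 + 0
gcd(421, 1033) = 1, so the inverse exists.
Back-substitute for 1:
1 = 1*4 − 1*3
  = −1*35 + 9*4
  = 9*39 − 10*35
  = −10*191 + 49*39
  = 49*421 − 108*191
  = −108*1033 + 265*421
So 421⁻¹ ≡ 265 (mod 1033).

265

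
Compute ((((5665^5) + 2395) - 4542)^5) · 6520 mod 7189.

3994

(5665)^5 ≡ 2552 (mod 7189)
2552 + 2395 = 4947
4947 - 4542 = 405
(405)^5 ≡ 4647 (mod 7189)
4647 · 6520 = 30298440 ≡ 3994 (mod 7189)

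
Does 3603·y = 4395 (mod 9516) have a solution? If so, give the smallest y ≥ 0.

gcd(3603, 9516) = 3, and 3 | 4395, so solutions exist.
Divide through by 3: 1201·y mod 3172 = 1465.
1201⁻¹ ≡ 2517 (mod 3172).
y ≡ 2517·1465 ≡ 1541 (mod 3172).
The smallest non-negative solution is y = 1541.

1541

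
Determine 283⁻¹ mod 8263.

2803

8263 = 29×283 + 56
283 = 5×56 + 3
56 = 18×3 + 2
3 = 1×2 + 1
2 = 2×1 + 0
gcd(283, 8263) = 1, so the inverse exists.
Back-substitute for 1:
1 = 1×3 − 1×2
  = −1×56 + 19×3
  = 19×283 − 96×56
  = −96×8263 + 2803×283
So 283⁻¹ ≡ 2803 (mod 8263).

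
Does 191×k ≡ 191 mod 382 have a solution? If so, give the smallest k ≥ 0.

gcd(191, 382) = 191, and 191 | 191, so solutions exist.
Divide through by 191: 1×k mod 2 = 1.
1⁻¹ ≡ 1 (mod 2).
k ≡ 1×1 ≡ 1 (mod 2).
The smallest non-negative solution is k = 1.

1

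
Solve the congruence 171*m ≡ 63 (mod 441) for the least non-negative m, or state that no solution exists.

gcd(171, 441) = 9, and 9 | 63, so solutions exist.
Divide through by 9: 19*m mod 49 = 7.
19⁻¹ ≡ 31 (mod 49).
m ≡ 31*7 ≡ 21 (mod 49).
The smallest non-negative solution is m = 21.

21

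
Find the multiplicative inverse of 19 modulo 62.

49

Run the extended Euclidean algorithm:
62 = 3×19 + 5
19 = 3×5 + 4
5 = 1×4 + 1
4 = 4×1 + 0
gcd(19, 62) = 1, so the inverse exists.
Bézout: 1 = 4×62 − 13×19.
So 19⁻¹ ≡ −13 ≡ 49 (mod 62).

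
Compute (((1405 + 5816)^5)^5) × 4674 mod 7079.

5090

1405 + 5816 = 7221 ≡ 142 (mod 7079)
(142)^5 ≡ 6292 (mod 7079)
(6292)^5 ≡ 6238 (mod 7079)
6238 × 4674 = 29156412 ≡ 5090 (mod 7079)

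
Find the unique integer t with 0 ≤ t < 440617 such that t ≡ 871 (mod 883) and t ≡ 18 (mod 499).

172173

883⁻¹ mod 499: 883·256 ≡ 1 (mod 499), so 883⁻¹ ≡ 256.
t = 871 + 883·((18 − 871)·256 mod 499) = 871 + 883·194 = 172173.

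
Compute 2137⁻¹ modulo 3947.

3947 = 1·2137 + 1810
2137 = 1·1810 + 327
1810 = 5·327 + 175
327 = 1·175 + 152
175 = 1·152 + 23
152 = 6·23 + 14
23 = 1·14 + 9
14 = 1·9 + 5
9 = 1·5 + 4
5 = 1·4 + 1
4 = 4·1 + 0
gcd(2137, 3947) = 1, so the inverse exists.
Back-substitute for 1:
1 = 1·5 − 1·4
  = −1·9 + 2·5
  = 2·14 − 3·9
  = −3·23 + 5·14
  = 5·152 − 33·23
  = −33·175 + 38·152
  = 38·327 − 71·175
  = −71·1810 + 393·327
  = 393·2137 − 464·1810
  = −464·3947 + 857·2137
So 2137⁻¹ ≡ 857 (mod 3947).

857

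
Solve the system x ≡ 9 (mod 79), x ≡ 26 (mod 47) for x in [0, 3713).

167

79⁻¹ mod 47: 79*25 ≡ 1 (mod 47), so 79⁻¹ ≡ 25.
x = 9 + 79*((26 − 9)*25 mod 47) = 9 + 79*2 = 167.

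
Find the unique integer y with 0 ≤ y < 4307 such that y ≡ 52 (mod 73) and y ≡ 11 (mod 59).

73⁻¹ mod 59: 73·38 ≡ 1 (mod 59), so 73⁻¹ ≡ 38.
y = 52 + 73·((11 − 52)·38 mod 59) = 52 + 73·35 = 2607.
Check: 2607 mod 73 = 52, 2607 mod 59 = 11. ✓

2607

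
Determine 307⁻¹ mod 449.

Apply the Euclidean algorithm and back-substitute:
449 = 1×307 + 142
307 = 2×142 + 23
142 = 6×23 + 4
23 = 5×4 + 3
4 = 1×3 + 1
3 = 3×1 + 0
gcd(307, 449) = 1, so the inverse exists.
Bézout: 1 = 80×449 − 117×307.
So 307⁻¹ ≡ −117 ≡ 332 (mod 449).

332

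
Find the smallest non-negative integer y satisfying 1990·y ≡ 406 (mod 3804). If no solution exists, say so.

1885

gcd(1990, 3804) = 2, and 2 | 406, so solutions exist.
Divide through by 2: 995·y mod 1902 = 203.
995⁻¹ ≡ 281 (mod 1902).
y ≡ 281·203 ≡ 1885 (mod 1902).
The smallest non-negative solution is y = 1885.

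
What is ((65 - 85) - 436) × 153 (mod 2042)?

65 - 85 = -20 ≡ 2022 (mod 2042)
2022 - 436 = 1586
1586 × 153 = 242658 ≡ 1702 (mod 2042)

1702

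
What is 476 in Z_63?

476 = 7×63 + 35, so 476 ≡ 35 (mod 63).

35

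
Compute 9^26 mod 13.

3

26 in binary is 11010, i.e. 26 = 16 + 8 + 2.
9^1 ≡ 9 (mod 13)
9^2 ≡ 9^2 = 81 ≡ 3 (mod 13)
9^4 ≡ 3^2 = 9 (mod 13)
9^8 ≡ 9^2 = 81 ≡ 3 (mod 13)
9^16 ≡ 3^2 = 9 (mod 13)
9^26 = 9^16 · 9^8 · 9^2 ≡ 9 · 3 · 3 (mod 13).
Accumulate the product:
9 · 3 = 27 ≡ 1
1 · 3 = 3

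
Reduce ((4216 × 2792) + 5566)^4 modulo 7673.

4216 × 2792 = 11771072 ≡ 690 (mod 7673)
690 + 5566 = 6256
(6256)^4 ≡ 67 (mod 7673)

67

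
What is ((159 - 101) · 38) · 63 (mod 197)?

164

159 - 101 = 58
58 · 38 = 2204 ≡ 37 (mod 197)
37 · 63 = 2331 ≡ 164 (mod 197)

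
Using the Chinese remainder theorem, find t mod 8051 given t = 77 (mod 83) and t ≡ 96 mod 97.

83⁻¹ mod 97: 83*90 ≡ 1 (mod 97), so 83⁻¹ ≡ 90.
t = 77 + 83*((96 − 77)*90 mod 97) = 77 + 83*61 = 5140.

5140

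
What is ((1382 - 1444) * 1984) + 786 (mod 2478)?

1382 - 1444 = -62 ≡ 2416 (mod 2478)
2416 * 1984 = 4793344 ≡ 892 (mod 2478)
892 + 786 = 1678

1678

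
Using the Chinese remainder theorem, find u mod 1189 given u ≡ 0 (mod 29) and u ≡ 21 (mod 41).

841

29⁻¹ mod 41: 29×17 ≡ 1 (mod 41), so 29⁻¹ ≡ 17.
u = 0 + 29×((21 − 0)×17 mod 41) = 0 + 29×29 = 841.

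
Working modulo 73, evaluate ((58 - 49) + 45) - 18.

58 - 49 = 9
9 + 45 = 54
54 - 18 = 36

36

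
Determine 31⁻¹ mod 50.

21

Run the extended Euclidean algorithm:
50 = 1·31 + 19
31 = 1·19 + 12
19 = 1·12 + 7
12 = 1·7 + 5
7 = 1·5 + 2
5 = 2·2 + 1
2 = 2·1 + 0
gcd(31, 50) = 1, so the inverse exists.
Back-substitute for 1:
1 = 1·5 − 2·2
  = −2·7 + 3·5
  = 3·12 − 5·7
  = −5·19 + 8·12
  = 8·31 − 13·19
  = −13·50 + 21·31
So 31⁻¹ ≡ 21 (mod 50).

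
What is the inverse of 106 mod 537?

76

Run the extended Euclidean algorithm:
537 = 5*106 + 7
106 = 15*7 + 1
7 = 7*1 + 0
gcd(106, 537) = 1, so the inverse exists.
Back-substitute for 1:
1 = 1*106 − 15*7
  = −15*537 + 76*106
So 106⁻¹ ≡ 76 (mod 537).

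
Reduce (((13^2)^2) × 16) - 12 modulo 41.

19

(13)^2 ≡ 5 (mod 41)
(5)^2 ≡ 25 (mod 41)
25 × 16 = 400 ≡ 31 (mod 41)
31 - 12 = 19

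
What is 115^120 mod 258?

127

By square-and-multiply:
120 in binary is 1111000, i.e. 120 = 64 + 32 + 16 + 8.
115^1 ≡ 115 (mod 258)
115^2 ≡ 115^2 = 13225 ≡ 67 (mod 258)
115^4 ≡ 67^2 = 4489 ≡ 103 (mod 258)
115^8 ≡ 103^2 = 10609 ≡ 31 (mod 258)
115^16 ≡ 31^2 = 961 ≡ 187 (mod 258)
115^32 ≡ 187^2 = 34969 ≡ 139 (mod 258)
115^64 ≡ 139^2 = 19321 ≡ 229 (mod 258)
115^120 = 115^64 * 115^32 * 115^16 * 115^8 ≡ 229 * 139 * 187 * 31 (mod 258).
Accumulate the product:
229 * 139 = 31831 ≡ 97
97 * 187 = 18139 ≡ 79
79 * 31 = 2449 ≡ 127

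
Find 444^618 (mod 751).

Compute successive squares:
618 in binary is 1001101010, i.e. 618 = 512 + 64 + 32 + 8 + 2.
444^1 ≡ 444 (mod 751)
444^2 ≡ 444^2 = 197136 ≡ 374 (mod 751)
444^4 ≡ 374^2 = 139876 ≡ 190 (mod 751)
444^8 ≡ 190^2 = 36100 ≡ 52 (mod 751)
444^16 ≡ 52^2 = 2704 ≡ 451 (mod 751)
444^32 ≡ 451^2 = 203401 ≡ 631 (mod 751)
444^64 ≡ 631^2 = 398161 ≡ 131 (mod 751)
444^128 ≡ 131^2 = 17161 ≡ 639 (mod 751)
444^256 ≡ 639^2 = 408321 ≡ 528 (mod 751)
444^512 ≡ 528^2 = 278784 ≡ 163 (mod 751)
444^618 = 444^512 · 444^64 · 444^32 · 444^8 · 444^2 ≡ 163 · 131 · 631 · 52 · 374 (mod 751).
Accumulate the product:
163 · 131 = 21353 ≡ 325
325 · 631 = 205075 ≡ 52
52 · 52 = 2704 ≡ 451
451 · 374 = 168674 ≡ 450

450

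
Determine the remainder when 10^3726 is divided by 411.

Using repeated squaring:
3726 in binary is 111010001110, i.e. 3726 = 2048 + 1024 + 512 + 128 + 8 + 4 + 2.
10^1 ≡ 10 (mod 411)
10^2 ≡ 10^2 = 100 (mod 411)
10^4 ≡ 100^2 = 10000 ≡ 136 (mod 411)
10^8 ≡ 136^2 = 18496 ≡ 1 (mod 411)
10^16 ≡ 1^2 = 1 (mod 411)
10^32 ≡ 1^2 = 1 (mod 411)
10^64 ≡ 1^2 = 1 (mod 411)
10^128 ≡ 1^2 = 1 (mod 411)
10^256 ≡ 1^2 = 1 (mod 411)
10^512 ≡ 1^2 = 1 (mod 411)
10^1024 ≡ 1^2 = 1 (mod 411)
10^2048 ≡ 1^2 = 1 (mod 411)
10^3726 = 10^2048 * 10^1024 * 10^512 * 10^128 * 10^8 * 10^4 * 10^2 ≡ 1 * 1 * 1 * 1 * 1 * 136 * 100 (mod 411).
Accumulate the product:
1 * 1 = 1
1 * 1 = 1
1 * 1 = 1
1 * 1 = 1
1 * 136 = 136
136 * 100 = 13600 ≡ 37

37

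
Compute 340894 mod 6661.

340894 = 51·6661 + 1183, so 340894 ≡ 1183 (mod 6661).

1183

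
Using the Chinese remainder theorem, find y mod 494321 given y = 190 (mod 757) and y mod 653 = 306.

757⁻¹ mod 653: 757×270 ≡ 1 (mod 653), so 757⁻¹ ≡ 270.
y = 190 + 757×((306 − 190)×270 mod 653) = 190 + 757×629 = 476343.

476343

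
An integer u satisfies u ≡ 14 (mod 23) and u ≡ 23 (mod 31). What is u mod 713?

612

23⁻¹ mod 31: 23*27 ≡ 1 (mod 31), so 23⁻¹ ≡ 27.
u = 14 + 23*((23 − 14)*27 mod 31) = 14 + 23*26 = 612.
Check: 612 mod 23 = 14, 612 mod 31 = 23. ✓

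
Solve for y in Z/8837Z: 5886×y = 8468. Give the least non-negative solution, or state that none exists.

gcd(5886, 8837) = 1, so a unique solution mod 8837 exists.
5886⁻¹ ≡ 3866 (mod 8837).
y ≡ 3866×8468 ≡ 5040 (mod 8837).

5040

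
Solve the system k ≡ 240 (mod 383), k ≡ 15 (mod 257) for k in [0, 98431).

383⁻¹ mod 257: 383*51 ≡ 1 (mod 257), so 383⁻¹ ≡ 51.
k = 240 + 383*((15 − 240)*51 mod 257) = 240 + 383*90 = 34710.

34710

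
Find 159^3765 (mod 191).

84

3765 in binary is 111010110101, i.e. 3765 = 2048 + 1024 + 512 + 128 + 32 + 16 + 4 + 1.
159^1 ≡ 159 (mod 191)
159^2 ≡ 159^2 = 25281 ≡ 69 (mod 191)
159^4 ≡ 69^2 = 4761 ≡ 177 (mod 191)
159^8 ≡ 177^2 = 31329 ≡ 5 (mod 191)
159^16 ≡ 5^2 = 25 (mod 191)
159^32 ≡ 25^2 = 625 ≡ 52 (mod 191)
159^64 ≡ 52^2 = 2704 ≡ 30 (mod 191)
159^128 ≡ 30^2 = 900 ≡ 136 (mod 191)
159^256 ≡ 136^2 = 18496 ≡ 160 (mod 191)
159^512 ≡ 160^2 = 25600 ≡ 6 (mod 191)
159^1024 ≡ 6^2 = 36 (mod 191)
159^2048 ≡ 36^2 = 1296 ≡ 150 (mod 191)
159^3765 = 159^2048 × 159^1024 × 159^512 × 159^128 × 159^32 × 159^16 × 159^4 × 159^1 ≡ 150 × 36 × 6 × 136 × 52 × 25 × 177 × 159 (mod 191).
Accumulate the product:
150 × 36 = 5400 ≡ 52
52 × 6 = 312 ≡ 121
121 × 136 = 16456 ≡ 30
30 × 52 = 1560 ≡ 32
32 × 25 = 800 ≡ 36
36 × 177 = 6372 ≡ 69
69 × 159 = 10971 ≡ 84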